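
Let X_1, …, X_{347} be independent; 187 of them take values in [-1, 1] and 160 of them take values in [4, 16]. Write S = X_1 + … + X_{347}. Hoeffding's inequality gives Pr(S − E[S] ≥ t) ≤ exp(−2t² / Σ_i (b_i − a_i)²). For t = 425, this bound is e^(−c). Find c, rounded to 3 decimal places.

Σ(b_i − a_i)² = 187·2² + 160·12² = 23788.
c = 2t² / 23788 = 2·425² / 23788 = 15.1862.

15.186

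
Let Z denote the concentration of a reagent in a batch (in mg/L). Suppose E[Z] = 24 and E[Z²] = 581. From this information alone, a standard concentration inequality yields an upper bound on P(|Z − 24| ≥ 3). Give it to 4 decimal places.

0.5556

The first two moments determine the variance, so Chebyshev's inequality is the sharpest standard bound available.
Var(Z) = E[Z²] − (E[Z])² = 581 − 576 = 5.
Chebyshev's inequality: P(|Z − μ| ≥ t) ≤ Var(Z)/t² = 5/9 = 0.5556.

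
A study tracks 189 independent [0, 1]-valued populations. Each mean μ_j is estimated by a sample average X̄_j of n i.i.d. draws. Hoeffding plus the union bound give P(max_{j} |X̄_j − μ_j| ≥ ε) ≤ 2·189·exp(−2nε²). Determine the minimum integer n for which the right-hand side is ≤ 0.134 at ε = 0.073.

Need 2·189·exp(−2nε²) ≤ 0.134, i.e. exp(−2nε²) ≤ 0.134/378.
So 2nε² ≥ ln(378/0.134) = 7.944810.
Hence n ≥ 7.944810/(2·0.073²) = 745.432.
The smallest integer n is 746.

746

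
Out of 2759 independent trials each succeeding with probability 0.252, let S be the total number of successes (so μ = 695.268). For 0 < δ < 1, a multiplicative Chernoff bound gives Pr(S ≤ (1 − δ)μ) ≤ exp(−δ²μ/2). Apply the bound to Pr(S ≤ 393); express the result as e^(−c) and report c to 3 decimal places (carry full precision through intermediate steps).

65.706

Write 393 = (1 − δ)μ, so δ = 1 − 393/695.268 = 0.4347503…
Then the exponent is δ²μ/2 = (μ − 393)²/(2μ) = 65.705558.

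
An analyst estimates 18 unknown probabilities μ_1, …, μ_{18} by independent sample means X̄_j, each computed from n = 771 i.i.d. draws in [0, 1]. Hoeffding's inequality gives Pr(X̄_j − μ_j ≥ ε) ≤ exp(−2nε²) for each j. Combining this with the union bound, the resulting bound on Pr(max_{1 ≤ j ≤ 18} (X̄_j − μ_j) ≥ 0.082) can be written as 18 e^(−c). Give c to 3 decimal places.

10.368

Union bound over the 18 events: Pr(max_{1 ≤ j ≤ 18} (X̄_j − μ_j) ≥ 0.082) ≤ 18·exp(−2nε²) = 18 exp(−2·771·0.082²).
So c = 2·771·0.082² = 10.3684.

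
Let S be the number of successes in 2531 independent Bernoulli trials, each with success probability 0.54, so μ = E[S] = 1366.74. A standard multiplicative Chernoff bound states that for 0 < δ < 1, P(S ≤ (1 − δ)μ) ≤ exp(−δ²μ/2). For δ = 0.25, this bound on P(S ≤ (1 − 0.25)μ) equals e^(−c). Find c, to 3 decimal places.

c = δ²μ/2 = 0.25²·1366.74/2 = 42.7106.

42.711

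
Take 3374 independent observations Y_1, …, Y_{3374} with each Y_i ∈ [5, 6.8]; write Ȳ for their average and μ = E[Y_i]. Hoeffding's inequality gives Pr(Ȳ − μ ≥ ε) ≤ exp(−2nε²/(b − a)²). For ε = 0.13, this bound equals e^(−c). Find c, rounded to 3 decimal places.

35.198

c = 2nε²/(b − a)² = 2·3374·0.13² / 1.8² = 35.1979.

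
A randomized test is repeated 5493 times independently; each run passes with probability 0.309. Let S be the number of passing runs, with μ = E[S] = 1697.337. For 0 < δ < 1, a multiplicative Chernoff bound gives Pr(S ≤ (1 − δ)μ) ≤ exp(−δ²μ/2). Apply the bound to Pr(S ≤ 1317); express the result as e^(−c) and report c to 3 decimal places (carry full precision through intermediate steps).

Write 1317 = (1 − δ)μ, so δ = 1 − 1317/1697.337 = 0.2240787…
Then the exponent is δ²μ/2 = (μ − 1317)²/(2μ) = 42.612703.

42.613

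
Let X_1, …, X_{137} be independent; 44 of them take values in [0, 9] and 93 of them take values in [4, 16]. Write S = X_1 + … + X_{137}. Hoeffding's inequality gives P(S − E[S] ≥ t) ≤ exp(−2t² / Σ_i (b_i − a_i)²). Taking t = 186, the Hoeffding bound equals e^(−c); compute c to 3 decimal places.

Σ(b_i − a_i)² = 44·9² + 93·12² = 16956.
c = 2t² / 16956 = 2·186² / 16956 = 4.0807.

4.081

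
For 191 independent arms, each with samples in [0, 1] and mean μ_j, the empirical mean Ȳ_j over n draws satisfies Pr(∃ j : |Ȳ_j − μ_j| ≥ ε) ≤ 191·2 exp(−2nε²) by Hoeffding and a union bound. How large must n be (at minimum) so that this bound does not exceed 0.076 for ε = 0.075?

Need 2·191·exp(−2nε²) ≤ 0.076, i.e. exp(−2nε²) ≤ 0.076/382.
So 2nε² ≥ ln(382/0.076) = 8.522443.
Hence n ≥ 8.522443/(2·0.075²) = 757.550.
The smallest integer n is 758.

758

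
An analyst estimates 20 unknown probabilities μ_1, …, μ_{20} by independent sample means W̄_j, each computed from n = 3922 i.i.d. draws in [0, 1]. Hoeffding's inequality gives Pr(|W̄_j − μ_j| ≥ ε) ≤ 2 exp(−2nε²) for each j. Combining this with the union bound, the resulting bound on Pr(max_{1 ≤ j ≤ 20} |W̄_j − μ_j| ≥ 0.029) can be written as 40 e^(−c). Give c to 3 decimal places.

Union bound over the 20 events: Pr(max_{1 ≤ j ≤ 20} |W̄_j − μ_j| ≥ 0.029) ≤ 20·2·exp(−2nε²) = 40 exp(−2·3922·0.029²).
So c = 2·3922·0.029² = 6.5968.

6.597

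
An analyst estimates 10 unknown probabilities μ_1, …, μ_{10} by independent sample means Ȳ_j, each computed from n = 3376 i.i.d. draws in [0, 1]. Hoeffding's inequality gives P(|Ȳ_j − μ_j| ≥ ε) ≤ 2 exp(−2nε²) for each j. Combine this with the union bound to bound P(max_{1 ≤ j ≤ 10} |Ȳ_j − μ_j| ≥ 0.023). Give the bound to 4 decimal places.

Per-experiment Hoeffding bound: 2·exp(−2·3376·0.023²) = 2·exp(−3.57181) = 0.05621.
Union bound over 10 events: 10·0.05621 = 0.56210.

0.5621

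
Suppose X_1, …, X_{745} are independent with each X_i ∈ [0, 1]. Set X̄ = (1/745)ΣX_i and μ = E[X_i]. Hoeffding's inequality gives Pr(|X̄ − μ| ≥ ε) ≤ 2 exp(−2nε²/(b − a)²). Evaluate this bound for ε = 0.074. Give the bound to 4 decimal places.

Exponent: 2nε²/(b − a)² = 2·745·0.074² / 1² = 8.15924.
Bound = 2·exp(−8.15924) = 0.00057.

0.0006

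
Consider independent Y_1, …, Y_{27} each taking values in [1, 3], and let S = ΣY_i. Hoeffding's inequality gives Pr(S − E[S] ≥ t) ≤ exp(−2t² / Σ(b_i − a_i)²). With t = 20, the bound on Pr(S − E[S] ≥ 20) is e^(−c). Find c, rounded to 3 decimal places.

7.407

Σ(b_i − a_i)² = 27·(2)² = 108.
c = 2t²/108 = 2·20²/108 = 7.4074.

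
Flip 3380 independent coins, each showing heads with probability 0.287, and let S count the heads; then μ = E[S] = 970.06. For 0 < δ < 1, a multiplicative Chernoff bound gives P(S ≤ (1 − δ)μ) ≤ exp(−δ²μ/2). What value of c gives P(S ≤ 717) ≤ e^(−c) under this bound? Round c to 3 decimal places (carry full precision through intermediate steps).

Write 717 = (1 − δ)μ, so δ = 1 − 717/970.06 = 0.2608705…
Then the exponent is δ²μ/2 = (μ − 717)²/(2μ) = 33.007940.

33.008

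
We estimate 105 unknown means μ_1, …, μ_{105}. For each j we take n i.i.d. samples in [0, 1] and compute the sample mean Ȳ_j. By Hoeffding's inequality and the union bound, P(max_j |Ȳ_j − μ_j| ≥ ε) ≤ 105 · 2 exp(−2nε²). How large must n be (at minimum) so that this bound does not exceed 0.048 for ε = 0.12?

Need 2·105·exp(−2nε²) ≤ 0.048, i.e. exp(−2nε²) ≤ 0.048/210.
So 2nε² ≥ ln(210/0.048) = 8.383662.
Hence n ≥ 8.383662/(2·0.12²) = 291.099.
The smallest integer n is 292.

292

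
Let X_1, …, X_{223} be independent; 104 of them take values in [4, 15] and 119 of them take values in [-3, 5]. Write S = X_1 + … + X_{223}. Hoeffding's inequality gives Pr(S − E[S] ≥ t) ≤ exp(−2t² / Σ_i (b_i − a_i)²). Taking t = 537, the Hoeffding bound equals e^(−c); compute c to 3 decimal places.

28.551

Σ(b_i − a_i)² = 104·11² + 119·8² = 20200.
c = 2t² / 20200 = 2·537² / 20200 = 28.5514.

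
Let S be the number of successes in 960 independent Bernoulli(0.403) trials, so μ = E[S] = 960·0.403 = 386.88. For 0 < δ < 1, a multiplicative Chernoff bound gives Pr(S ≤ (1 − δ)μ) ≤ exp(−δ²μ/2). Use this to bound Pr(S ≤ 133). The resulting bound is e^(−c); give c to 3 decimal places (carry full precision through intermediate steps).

83.301

Write 133 = (1 − δ)μ, so δ = 1 − 133/386.88 = 0.6562242…
Then the exponent is δ²μ/2 = (μ − 133)²/(2μ) = 83.301094.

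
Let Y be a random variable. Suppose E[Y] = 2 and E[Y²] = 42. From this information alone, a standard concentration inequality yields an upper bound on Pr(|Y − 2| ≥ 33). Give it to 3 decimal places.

The first two moments determine the variance, so Chebyshev's inequality is the sharpest standard bound available.
Var(Y) = E[Y²] − (E[Y])² = 42 − 4 = 38.
Chebyshev's inequality: Pr(|Y − μ| ≥ t) ≤ Var(Y)/t² = 38/1089 = 0.0349.

0.035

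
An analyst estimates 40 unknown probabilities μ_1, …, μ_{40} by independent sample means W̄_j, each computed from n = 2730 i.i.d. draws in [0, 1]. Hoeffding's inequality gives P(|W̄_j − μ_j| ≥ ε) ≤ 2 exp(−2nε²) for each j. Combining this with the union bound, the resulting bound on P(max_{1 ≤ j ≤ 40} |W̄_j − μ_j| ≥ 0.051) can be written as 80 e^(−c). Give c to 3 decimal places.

14.201

Union bound over the 40 events: P(max_{1 ≤ j ≤ 40} |W̄_j − μ_j| ≥ 0.051) ≤ 40·2·exp(−2nε²) = 80 exp(−2·2730·0.051²).
So c = 2·2730·0.051² = 14.2015.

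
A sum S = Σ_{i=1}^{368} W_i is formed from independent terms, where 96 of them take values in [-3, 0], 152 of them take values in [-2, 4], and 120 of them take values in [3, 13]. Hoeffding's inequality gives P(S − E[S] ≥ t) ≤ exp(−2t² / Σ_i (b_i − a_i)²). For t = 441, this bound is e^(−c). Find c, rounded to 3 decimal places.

Σ(b_i − a_i)² = 96·3² + 152·6² + 120·10² = 18336.
c = 2t² / 18336 = 2·441² / 18336 = 21.2130.

21.213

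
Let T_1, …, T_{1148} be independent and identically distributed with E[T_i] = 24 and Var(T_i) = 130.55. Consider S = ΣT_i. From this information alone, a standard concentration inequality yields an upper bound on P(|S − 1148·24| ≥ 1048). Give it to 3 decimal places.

0.136

With mean and variance of each term known, Chebyshev's inequality bounds the deviation of the sum (or sample mean).
Var(S) = n·Var(T_i) = 1148·130.55 = 149871.4.
Chebyshev: P(|S − 1148·24| ≥ 1048) ≤ Var(S)/1048² = 149871.4/1098304 = 0.1365.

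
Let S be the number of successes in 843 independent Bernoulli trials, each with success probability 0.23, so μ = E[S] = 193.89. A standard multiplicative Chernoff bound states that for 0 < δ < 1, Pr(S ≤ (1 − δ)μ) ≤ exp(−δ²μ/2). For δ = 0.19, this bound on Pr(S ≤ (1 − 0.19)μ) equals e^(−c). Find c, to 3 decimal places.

3.500

c = δ²μ/2 = 0.19²·193.89/2 = 3.4997.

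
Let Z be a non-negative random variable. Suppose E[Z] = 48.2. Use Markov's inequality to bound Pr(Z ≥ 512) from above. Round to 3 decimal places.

Markov's inequality: for a non-negative random variable, Pr(Z ≥ a) ≤ E[Z]/a.
Here E[Z] = 48.2 and a = 512, so the bound is 48.2/512 = 0.0941.

0.094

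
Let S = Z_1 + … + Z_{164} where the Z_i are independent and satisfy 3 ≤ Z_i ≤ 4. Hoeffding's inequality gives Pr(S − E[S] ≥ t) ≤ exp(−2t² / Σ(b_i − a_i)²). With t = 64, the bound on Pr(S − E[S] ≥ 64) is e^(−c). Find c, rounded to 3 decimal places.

49.951

Σ(b_i − a_i)² = 164·(1)² = 164.
c = 2t²/164 = 2·64²/164 = 49.9512.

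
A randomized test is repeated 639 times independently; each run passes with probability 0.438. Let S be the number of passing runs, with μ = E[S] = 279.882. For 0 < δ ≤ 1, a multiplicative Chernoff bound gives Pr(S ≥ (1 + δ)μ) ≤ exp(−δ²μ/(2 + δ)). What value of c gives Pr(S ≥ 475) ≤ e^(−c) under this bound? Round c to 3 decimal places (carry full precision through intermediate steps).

Write 475 = (1 + δ)μ, so δ = 475/279.882 − 1 = 0.6971438…
Then the exponent is δ²μ/(2 + δ) = (475 − μ)² / (μ·(2 + δ)) = 50.433093.

50.433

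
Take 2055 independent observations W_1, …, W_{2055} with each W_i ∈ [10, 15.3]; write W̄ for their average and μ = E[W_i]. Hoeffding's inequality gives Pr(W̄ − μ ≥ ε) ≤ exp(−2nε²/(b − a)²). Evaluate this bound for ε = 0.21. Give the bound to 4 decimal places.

0.0016

Exponent: 2nε²/(b − a)² = 2·2055·0.21² / 5.3² = 6.45251.
Bound = exp(−6.45251) = 0.00158.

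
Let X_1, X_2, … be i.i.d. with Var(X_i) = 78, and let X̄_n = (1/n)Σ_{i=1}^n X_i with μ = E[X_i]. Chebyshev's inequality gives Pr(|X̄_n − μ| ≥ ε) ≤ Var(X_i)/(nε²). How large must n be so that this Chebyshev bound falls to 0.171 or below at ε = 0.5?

Require 78/(n·0.5²) ≤ 0.171, i.e. n ≥ 78/(0.171·0.5²) = 1824.561.
The smallest integer n is 1825.

1825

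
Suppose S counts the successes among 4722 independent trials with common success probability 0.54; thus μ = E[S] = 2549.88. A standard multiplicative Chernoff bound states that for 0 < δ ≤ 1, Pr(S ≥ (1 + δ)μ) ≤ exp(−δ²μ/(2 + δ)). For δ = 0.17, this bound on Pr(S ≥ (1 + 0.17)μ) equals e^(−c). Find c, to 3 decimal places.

c = δ²μ/(2 + δ) = 0.17²·2549.88/(2 + 0.17) = 33.9592.

33.959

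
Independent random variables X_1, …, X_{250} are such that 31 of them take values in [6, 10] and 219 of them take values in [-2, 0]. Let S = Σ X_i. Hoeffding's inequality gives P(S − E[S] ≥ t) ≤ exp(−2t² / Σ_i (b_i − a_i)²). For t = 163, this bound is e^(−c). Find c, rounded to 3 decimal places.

Σ(b_i − a_i)² = 31·4² + 219·2² = 1372.
c = 2t² / 1372 = 2·163² / 1372 = 38.7303.

38.730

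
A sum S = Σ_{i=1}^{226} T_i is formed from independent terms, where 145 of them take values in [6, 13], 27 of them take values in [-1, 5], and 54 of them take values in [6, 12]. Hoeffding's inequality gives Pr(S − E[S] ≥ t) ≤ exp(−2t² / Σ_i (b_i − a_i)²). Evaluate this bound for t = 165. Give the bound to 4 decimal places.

Σ(b_i − a_i)² = 145·7² + 27·6² + 54·6² = 10021.
Exponent = 2·165² / 10021 = 5.43359.
Bound = exp(−5.43359) = 0.00437.

0.0044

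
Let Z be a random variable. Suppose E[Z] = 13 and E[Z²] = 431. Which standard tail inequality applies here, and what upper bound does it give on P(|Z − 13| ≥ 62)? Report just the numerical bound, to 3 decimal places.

The first two moments determine the variance, so Chebyshev's inequality is the sharpest standard bound available.
Var(Z) = E[Z²] − (E[Z])² = 431 − 169 = 262.
Chebyshev's inequality: P(|Z − μ| ≥ t) ≤ Var(Z)/t² = 262/3844 = 0.0682.

0.068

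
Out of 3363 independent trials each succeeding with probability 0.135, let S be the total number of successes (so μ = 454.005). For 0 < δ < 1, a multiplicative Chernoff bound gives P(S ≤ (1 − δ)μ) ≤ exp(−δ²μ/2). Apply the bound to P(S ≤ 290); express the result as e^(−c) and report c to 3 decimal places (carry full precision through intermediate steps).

Write 290 = (1 − δ)μ, so δ = 1 − 290/454.005 = 0.3612405…
Then the exponent is δ²μ/2 = (μ − 290)²/(2μ) = 29.622625.

29.623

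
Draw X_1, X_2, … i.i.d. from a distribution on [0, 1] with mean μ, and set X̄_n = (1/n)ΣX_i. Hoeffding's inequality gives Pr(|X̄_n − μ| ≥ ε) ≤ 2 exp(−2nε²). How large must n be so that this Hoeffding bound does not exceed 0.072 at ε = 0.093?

Require 2·exp(−2nε²) ≤ 0.072, i.e. 2nε² ≥ ln(2/0.072) = 3.324236.
So n ≥ 3.324236 / (2·0.093²) = 192.175.
The smallest integer n is 193.

193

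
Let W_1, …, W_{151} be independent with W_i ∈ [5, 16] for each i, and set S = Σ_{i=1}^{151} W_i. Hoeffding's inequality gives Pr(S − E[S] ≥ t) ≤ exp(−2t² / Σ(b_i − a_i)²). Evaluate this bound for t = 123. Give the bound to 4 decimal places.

Σ(b_i − a_i)² = 151·(11)² = 18271.
Exponent = 2·123²/18271 = 1.6561.
Bound = exp(−1.6561) = 0.19089.

0.1909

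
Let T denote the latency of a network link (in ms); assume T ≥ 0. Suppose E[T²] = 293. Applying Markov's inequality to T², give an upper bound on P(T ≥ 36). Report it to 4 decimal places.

0.2261

Since T ≥ 0, the event {T ≥ 36} is the same as {T² ≥ 1296}.
Markov's inequality applied to T² gives P(T² ≥ 1296) ≤ E[T²]/1296 = 293/1296 = 0.2261.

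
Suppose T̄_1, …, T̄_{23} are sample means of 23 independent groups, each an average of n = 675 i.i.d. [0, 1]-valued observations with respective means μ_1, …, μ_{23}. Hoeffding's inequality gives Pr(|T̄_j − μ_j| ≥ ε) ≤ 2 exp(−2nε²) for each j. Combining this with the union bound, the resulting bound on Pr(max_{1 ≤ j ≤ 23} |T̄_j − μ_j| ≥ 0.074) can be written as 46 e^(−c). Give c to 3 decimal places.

Union bound over the 23 events: Pr(max_{1 ≤ j ≤ 23} |T̄_j − μ_j| ≥ 0.074) ≤ 23·2·exp(−2nε²) = 46 exp(−2·675·0.074²).
So c = 2·675·0.074² = 7.3926.

7.393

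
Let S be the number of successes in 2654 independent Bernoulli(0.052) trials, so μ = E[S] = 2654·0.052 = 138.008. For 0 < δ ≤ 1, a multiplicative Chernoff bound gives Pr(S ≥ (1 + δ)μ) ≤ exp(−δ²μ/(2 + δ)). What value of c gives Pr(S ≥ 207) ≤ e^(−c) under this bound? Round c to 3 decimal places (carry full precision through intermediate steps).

13.796

Write 207 = (1 + δ)μ, so δ = 207/138.008 − 1 = 0.499913…
Then the exponent is δ²μ/(2 + δ) = (207 − μ)² / (μ·(2 + δ)) = 13.796480.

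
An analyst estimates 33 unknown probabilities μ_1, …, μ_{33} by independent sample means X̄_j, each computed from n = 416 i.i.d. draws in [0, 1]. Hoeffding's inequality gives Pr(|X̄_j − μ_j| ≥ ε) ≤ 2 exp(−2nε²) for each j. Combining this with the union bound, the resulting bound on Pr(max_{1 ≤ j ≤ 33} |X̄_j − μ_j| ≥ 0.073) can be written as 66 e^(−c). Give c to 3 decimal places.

Union bound over the 33 events: Pr(max_{1 ≤ j ≤ 33} |X̄_j − μ_j| ≥ 0.073) ≤ 33·2·exp(−2nε²) = 66 exp(−2·416·0.073²).
So c = 2·416·0.073² = 4.4337.

4.434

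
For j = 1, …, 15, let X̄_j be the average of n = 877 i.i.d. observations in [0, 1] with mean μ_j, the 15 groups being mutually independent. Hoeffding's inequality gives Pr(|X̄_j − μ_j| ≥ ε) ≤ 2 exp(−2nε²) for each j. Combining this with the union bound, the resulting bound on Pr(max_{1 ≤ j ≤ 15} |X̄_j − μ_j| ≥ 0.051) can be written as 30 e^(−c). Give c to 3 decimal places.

4.562

Union bound over the 15 events: Pr(max_{1 ≤ j ≤ 15} |X̄_j − μ_j| ≥ 0.051) ≤ 15·2·exp(−2nε²) = 30 exp(−2·877·0.051²).
So c = 2·877·0.051² = 4.5622.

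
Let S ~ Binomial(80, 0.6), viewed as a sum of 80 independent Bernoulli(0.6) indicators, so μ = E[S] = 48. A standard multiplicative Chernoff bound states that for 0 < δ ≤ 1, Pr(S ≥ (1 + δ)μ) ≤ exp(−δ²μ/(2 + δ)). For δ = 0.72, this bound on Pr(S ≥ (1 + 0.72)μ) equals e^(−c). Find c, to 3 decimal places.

c = δ²μ/(2 + δ) = 0.72²·48/(2 + 0.72) = 9.1482.

9.148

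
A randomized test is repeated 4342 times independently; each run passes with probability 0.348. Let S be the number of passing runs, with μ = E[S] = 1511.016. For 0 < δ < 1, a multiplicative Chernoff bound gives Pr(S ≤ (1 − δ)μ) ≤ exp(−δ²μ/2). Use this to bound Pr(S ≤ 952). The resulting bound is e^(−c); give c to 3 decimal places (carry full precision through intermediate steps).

Write 952 = (1 − δ)μ, so δ = 1 − 952/1511.016 = 0.3699603…
Then the exponent is δ²μ/2 = (μ − 952)²/(2μ) = 103.406876.

103.407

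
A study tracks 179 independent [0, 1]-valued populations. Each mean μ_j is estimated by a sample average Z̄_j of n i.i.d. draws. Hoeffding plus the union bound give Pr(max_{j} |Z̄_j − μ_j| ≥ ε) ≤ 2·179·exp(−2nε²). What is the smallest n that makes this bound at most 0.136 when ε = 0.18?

122

Need 2·179·exp(−2nε²) ≤ 0.136, i.e. exp(−2nε²) ≤ 0.136/358.
So 2nε² ≥ ln(358/0.136) = 7.875633.
Hence n ≥ 7.875633/(2·0.18²) = 121.538.
The smallest integer n is 122.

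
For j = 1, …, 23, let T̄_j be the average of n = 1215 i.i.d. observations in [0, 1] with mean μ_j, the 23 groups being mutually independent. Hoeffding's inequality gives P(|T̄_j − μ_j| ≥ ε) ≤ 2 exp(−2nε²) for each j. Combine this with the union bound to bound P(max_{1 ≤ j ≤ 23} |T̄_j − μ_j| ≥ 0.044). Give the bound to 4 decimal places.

0.4165

Per-experiment Hoeffding bound: 2·exp(−2·1215·0.044²) = 2·exp(−4.70448) = 0.018109.
Union bound over 23 events: 23·0.018109 = 0.41651.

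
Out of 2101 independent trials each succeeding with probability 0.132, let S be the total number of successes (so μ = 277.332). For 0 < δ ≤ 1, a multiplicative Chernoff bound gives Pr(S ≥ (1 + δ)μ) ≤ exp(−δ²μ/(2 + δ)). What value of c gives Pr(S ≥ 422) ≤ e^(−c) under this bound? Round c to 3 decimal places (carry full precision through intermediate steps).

29.927

Write 422 = (1 + δ)μ, so δ = 422/277.332 − 1 = 0.5216419…
Then the exponent is δ²μ/(2 + δ) = (422 − μ)² / (μ·(2 + δ)) = 29.926888.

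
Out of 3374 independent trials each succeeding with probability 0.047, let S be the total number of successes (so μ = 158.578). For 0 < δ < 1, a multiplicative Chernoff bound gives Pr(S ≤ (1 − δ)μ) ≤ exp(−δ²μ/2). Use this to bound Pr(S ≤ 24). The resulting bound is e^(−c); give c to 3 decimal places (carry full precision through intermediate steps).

57.105

Write 24 = (1 − δ)μ, so δ = 1 − 24/158.578 = 0.8486549…
Then the exponent is δ²μ/2 = (μ − 24)²/(2μ) = 57.105141.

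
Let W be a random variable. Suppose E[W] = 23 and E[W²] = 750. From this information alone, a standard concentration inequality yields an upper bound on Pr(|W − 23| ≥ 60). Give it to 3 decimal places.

0.061

The first two moments determine the variance, so Chebyshev's inequality is the sharpest standard bound available.
Var(W) = E[W²] − (E[W])² = 750 − 529 = 221.
Chebyshev's inequality: Pr(|W − μ| ≥ t) ≤ Var(W)/t² = 221/3600 = 0.0614.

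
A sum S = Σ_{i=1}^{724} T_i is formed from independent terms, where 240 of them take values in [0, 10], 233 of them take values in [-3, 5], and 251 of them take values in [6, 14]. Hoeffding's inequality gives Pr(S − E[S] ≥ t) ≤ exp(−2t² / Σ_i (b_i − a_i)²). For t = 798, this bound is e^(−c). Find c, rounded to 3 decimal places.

23.167

Σ(b_i − a_i)² = 240·10² + 233·8² + 251·8² = 54976.
c = 2t² / 54976 = 2·798² / 54976 = 23.1666.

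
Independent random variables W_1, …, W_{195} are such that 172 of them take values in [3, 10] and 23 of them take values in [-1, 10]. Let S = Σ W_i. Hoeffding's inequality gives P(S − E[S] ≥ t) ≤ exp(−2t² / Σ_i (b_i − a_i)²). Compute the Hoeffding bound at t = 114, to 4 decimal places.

0.0984

Σ(b_i − a_i)² = 172·7² + 23·11² = 11211.
Exponent = 2·114² / 11211 = 2.31844.
Bound = exp(−2.31844) = 0.09843.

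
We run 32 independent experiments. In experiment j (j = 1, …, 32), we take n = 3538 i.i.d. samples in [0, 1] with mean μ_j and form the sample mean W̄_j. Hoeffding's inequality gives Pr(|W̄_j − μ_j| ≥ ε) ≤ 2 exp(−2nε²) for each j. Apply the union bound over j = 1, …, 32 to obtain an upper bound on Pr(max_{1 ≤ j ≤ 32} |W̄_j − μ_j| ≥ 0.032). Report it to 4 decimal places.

0.0456

Per-experiment Hoeffding bound: 2·exp(−2·3538·0.032²) = 2·exp(−7.24582) = 0.0014263.
Union bound over 32 events: 32·0.0014263 = 0.04564.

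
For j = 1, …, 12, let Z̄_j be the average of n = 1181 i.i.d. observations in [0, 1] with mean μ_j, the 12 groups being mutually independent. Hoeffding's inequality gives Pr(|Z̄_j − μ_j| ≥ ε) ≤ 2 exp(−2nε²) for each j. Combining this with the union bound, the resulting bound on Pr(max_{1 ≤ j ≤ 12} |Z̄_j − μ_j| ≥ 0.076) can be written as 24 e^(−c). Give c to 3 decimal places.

Union bound over the 12 events: Pr(max_{1 ≤ j ≤ 12} |Z̄_j − μ_j| ≥ 0.076) ≤ 12·2·exp(−2nε²) = 24 exp(−2·1181·0.076²).
So c = 2·1181·0.076² = 13.6429.

13.643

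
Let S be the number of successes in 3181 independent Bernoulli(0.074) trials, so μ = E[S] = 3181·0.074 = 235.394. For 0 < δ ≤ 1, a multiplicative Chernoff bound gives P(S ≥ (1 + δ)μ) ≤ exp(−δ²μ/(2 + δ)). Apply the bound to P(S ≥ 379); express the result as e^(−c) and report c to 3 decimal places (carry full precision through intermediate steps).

Write 379 = (1 + δ)μ, so δ = 379/235.394 − 1 = 0.6100665…
Then the exponent is δ²μ/(2 + δ) = (379 − μ)² / (μ·(2 + δ)) = 33.565893.

33.566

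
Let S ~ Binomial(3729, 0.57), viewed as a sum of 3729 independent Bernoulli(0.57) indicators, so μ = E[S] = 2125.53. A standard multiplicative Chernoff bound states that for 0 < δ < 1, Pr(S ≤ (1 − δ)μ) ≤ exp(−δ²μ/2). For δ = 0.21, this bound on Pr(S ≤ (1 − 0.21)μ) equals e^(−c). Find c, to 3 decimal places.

46.868

c = δ²μ/2 = 0.21²·2125.53/2 = 46.8679.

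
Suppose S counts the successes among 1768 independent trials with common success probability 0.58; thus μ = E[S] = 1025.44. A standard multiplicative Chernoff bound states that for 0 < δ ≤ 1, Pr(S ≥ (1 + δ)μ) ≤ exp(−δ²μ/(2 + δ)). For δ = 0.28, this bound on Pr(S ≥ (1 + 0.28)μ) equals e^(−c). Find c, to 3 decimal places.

c = δ²μ/(2 + δ) = 0.28²·1025.44/(2 + 0.28) = 35.2607.

35.261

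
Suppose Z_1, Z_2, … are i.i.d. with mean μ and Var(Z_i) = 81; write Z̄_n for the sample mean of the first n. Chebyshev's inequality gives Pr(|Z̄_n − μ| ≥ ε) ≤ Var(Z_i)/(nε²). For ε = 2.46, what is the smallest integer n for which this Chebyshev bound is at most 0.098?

137

Require 81/(n·2.46²) ≤ 0.098, i.e. n ≥ 81/(0.098·2.46²) = 136.581.
The smallest integer n is 137.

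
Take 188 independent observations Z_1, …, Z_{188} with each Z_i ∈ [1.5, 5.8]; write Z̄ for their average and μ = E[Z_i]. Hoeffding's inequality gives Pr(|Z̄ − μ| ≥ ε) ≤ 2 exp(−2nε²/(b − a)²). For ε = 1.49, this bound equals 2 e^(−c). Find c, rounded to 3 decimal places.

45.146

c = 2nε²/(b − a)² = 2·188·1.49² / 4.3² = 45.1464.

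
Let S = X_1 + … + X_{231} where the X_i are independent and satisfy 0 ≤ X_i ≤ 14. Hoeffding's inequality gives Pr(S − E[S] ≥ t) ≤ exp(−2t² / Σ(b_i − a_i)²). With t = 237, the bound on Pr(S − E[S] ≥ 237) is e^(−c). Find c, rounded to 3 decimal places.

Σ(b_i − a_i)² = 231·(14)² = 45276.
c = 2t²/45276 = 2·237²/45276 = 2.4812.

2.481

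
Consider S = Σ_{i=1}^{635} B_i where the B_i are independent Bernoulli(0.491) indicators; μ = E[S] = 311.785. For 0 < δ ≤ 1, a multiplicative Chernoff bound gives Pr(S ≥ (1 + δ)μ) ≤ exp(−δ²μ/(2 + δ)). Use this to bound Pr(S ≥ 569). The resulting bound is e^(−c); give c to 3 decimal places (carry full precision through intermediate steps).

Write 569 = (1 + δ)μ, so δ = 569/311.785 − 1 = 0.8249755…
Then the exponent is δ²μ/(2 + δ) = (569 − μ)² / (μ·(2 + δ)) = 75.114309.

75.114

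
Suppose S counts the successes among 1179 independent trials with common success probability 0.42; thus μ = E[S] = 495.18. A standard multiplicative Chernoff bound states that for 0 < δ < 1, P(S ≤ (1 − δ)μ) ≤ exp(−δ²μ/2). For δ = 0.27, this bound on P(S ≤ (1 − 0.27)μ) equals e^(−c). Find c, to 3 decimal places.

18.049

c = δ²μ/2 = 0.27²·495.18/2 = 18.0493.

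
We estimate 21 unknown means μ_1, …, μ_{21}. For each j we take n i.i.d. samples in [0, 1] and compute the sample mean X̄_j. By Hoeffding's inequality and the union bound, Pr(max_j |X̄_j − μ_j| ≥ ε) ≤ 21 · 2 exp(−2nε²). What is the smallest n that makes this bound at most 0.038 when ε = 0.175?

115

Need 2·21·exp(−2nε²) ≤ 0.038, i.e. exp(−2nε²) ≤ 0.038/42.
So 2nε² ≥ ln(42/0.038) = 7.007839.
Hence n ≥ 7.007839/(2·0.175²) = 114.414.
The smallest integer n is 115.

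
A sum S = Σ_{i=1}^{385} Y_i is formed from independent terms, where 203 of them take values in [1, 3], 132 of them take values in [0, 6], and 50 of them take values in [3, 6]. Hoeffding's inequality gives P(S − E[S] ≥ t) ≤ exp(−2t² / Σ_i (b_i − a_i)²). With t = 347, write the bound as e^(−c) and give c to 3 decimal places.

Σ(b_i − a_i)² = 203·2² + 132·6² + 50·3² = 6014.
c = 2t² / 6014 = 2·347² / 6014 = 40.0429.

40.043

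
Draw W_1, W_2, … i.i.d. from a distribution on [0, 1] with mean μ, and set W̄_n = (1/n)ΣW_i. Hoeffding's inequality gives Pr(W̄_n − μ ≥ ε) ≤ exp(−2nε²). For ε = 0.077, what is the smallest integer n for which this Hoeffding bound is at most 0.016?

349

Require exp(−2nε²) ≤ 0.016, i.e. 2nε² ≥ ln(1/0.016) = 4.135167.
So n ≥ 4.135167 / (2·0.077²) = 348.724.
The smallest integer n is 349.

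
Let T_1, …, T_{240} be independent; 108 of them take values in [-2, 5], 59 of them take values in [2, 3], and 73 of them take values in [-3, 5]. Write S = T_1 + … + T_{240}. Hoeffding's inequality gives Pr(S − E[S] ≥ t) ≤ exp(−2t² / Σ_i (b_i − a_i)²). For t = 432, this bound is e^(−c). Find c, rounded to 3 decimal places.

37.239

Σ(b_i − a_i)² = 108·7² + 59·1² + 73·8² = 10023.
c = 2t² / 10023 = 2·432² / 10023 = 37.2391.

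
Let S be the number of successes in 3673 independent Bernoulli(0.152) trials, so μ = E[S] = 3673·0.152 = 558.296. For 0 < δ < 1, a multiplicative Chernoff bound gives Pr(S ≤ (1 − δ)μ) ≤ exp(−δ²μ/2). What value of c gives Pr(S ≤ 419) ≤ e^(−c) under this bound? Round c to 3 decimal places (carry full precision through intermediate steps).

17.377

Write 419 = (1 − δ)μ, so δ = 1 − 419/558.296 = 0.2495021…
Then the exponent is δ²μ/2 = (μ − 419)²/(2μ) = 17.377319.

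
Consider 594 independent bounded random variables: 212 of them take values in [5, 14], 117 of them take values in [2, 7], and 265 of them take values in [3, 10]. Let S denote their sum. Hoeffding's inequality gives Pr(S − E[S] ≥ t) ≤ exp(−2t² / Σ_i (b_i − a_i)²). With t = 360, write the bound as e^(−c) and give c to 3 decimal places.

Σ(b_i − a_i)² = 212·9² + 117·5² + 265·7² = 33082.
c = 2t² / 33082 = 2·360² / 33082 = 7.8351.

7.835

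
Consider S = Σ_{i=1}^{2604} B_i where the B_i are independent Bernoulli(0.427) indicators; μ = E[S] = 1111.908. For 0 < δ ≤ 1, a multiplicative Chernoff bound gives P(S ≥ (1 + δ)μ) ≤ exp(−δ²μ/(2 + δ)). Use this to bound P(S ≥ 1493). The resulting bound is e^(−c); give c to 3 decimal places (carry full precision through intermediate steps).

Write 1493 = (1 + δ)μ, so δ = 1493/1111.908 − 1 = 0.342737…
Then the exponent is δ²μ/(2 + δ) = (1493 − μ)² / (μ·(2 + δ)) = 55.752876.

55.753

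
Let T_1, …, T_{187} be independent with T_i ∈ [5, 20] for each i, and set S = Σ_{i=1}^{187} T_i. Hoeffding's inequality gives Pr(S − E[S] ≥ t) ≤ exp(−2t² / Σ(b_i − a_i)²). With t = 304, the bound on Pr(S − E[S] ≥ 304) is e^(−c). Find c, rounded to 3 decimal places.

4.393

Σ(b_i − a_i)² = 187·(15)² = 42075.
c = 2t²/42075 = 2·304²/42075 = 4.3929.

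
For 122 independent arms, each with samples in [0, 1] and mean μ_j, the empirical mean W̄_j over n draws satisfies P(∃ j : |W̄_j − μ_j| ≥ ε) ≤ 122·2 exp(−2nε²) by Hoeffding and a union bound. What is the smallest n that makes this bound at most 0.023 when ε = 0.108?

Need 2·122·exp(−2nε²) ≤ 0.023, i.e. exp(−2nε²) ≤ 0.023/244.
So 2nε² ≥ ln(244/0.023) = 9.269429.
Hence n ≥ 9.269429/(2·0.108²) = 397.352.
The smallest integer n is 398.

398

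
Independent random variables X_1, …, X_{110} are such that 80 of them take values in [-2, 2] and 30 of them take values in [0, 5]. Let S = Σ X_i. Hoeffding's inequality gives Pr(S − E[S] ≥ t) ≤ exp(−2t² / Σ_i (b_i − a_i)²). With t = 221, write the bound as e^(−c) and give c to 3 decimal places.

Σ(b_i − a_i)² = 80·4² + 30·5² = 2030.
c = 2t² / 2030 = 2·221² / 2030 = 48.1192.

48.119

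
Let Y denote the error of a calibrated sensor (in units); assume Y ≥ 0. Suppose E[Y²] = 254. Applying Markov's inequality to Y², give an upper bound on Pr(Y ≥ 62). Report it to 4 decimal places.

Since Y ≥ 0, the event {Y ≥ 62} is the same as {Y² ≥ 3844}.
Markov's inequality applied to Y² gives Pr(Y² ≥ 3844) ≤ E[Y²]/3844 = 254/3844 = 0.0661.

0.0661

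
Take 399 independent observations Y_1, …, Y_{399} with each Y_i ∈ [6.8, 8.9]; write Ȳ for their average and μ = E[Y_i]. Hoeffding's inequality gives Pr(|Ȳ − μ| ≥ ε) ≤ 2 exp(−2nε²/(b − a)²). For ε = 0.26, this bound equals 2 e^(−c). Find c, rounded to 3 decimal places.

12.232

c = 2nε²/(b − a)² = 2·399·0.26² / 2.1² = 12.2324.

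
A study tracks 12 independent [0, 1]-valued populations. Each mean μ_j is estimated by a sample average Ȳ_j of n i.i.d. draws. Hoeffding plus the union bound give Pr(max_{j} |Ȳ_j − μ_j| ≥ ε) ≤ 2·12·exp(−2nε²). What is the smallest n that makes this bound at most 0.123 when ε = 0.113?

Need 2·12·exp(−2nε²) ≤ 0.123, i.e. exp(−2nε²) ≤ 0.123/24.
So 2nε² ≥ ln(24/0.123) = 5.273625.
Hence n ≥ 5.273625/(2·0.113²) = 206.501.
The smallest integer n is 207.

207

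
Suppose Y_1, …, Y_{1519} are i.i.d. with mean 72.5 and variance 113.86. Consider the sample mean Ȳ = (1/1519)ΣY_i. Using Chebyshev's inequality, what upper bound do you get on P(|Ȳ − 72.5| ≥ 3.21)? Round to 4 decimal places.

Var(Ȳ) = Var(Y_i)/n = 113.86/1519 = 0.074957.
Chebyshev: P(|Ȳ − 72.5| ≥ 3.21) ≤ Var(Ȳ)/(3.21)² = 113.86/(1519·3.21²) = 0.0073.

0.0073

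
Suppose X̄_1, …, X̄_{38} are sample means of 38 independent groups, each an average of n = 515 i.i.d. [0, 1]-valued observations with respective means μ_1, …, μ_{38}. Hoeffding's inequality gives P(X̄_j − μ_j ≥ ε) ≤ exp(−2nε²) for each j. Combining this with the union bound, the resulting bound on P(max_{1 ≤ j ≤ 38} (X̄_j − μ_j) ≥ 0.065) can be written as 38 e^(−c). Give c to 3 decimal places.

Union bound over the 38 events: P(max_{1 ≤ j ≤ 38} (X̄_j − μ_j) ≥ 0.065) ≤ 38·exp(−2nε²) = 38 exp(−2·515·0.065²).
So c = 2·515·0.065² = 4.3518.

4.352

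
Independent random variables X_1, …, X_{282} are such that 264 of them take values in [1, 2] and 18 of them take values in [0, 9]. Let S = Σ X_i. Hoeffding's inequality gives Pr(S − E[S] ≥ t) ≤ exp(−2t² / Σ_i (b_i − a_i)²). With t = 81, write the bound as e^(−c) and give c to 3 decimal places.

Σ(b_i − a_i)² = 264·1² + 18·9² = 1722.
c = 2t² / 1722 = 2·81² / 1722 = 7.6202.

7.620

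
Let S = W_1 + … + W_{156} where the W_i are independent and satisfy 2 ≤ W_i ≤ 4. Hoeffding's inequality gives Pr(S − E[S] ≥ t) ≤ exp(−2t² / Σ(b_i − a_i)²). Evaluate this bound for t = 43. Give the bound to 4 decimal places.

Σ(b_i − a_i)² = 156·(2)² = 624.
Exponent = 2·43²/624 = 5.9263.
Bound = exp(−5.9263) = 0.00267.

0.0027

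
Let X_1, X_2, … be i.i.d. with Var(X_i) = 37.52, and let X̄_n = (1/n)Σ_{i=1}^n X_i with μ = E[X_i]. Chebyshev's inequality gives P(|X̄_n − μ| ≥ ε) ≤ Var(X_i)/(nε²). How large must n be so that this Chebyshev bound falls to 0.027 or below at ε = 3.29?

Require 37.52/(n·3.29²) ≤ 0.027, i.e. n ≥ 37.52/(0.027·3.29²) = 128.383.
The smallest integer n is 129.

129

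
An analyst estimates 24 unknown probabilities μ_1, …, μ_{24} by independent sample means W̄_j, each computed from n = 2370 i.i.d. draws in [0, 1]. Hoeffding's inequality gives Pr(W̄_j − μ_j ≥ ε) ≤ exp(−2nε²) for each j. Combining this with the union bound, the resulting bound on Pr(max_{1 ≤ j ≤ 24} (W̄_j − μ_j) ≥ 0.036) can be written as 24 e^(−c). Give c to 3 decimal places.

6.143

Union bound over the 24 events: Pr(max_{1 ≤ j ≤ 24} (W̄_j − μ_j) ≥ 0.036) ≤ 24·exp(−2nε²) = 24 exp(−2·2370·0.036²).
So c = 2·2370·0.036² = 6.1430.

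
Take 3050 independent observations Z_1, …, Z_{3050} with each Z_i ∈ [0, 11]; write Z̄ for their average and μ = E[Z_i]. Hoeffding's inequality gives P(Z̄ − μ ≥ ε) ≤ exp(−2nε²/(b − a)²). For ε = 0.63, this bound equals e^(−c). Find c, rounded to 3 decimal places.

c = 2nε²/(b − a)² = 2·3050·0.63² / 11² = 20.0090.

20.009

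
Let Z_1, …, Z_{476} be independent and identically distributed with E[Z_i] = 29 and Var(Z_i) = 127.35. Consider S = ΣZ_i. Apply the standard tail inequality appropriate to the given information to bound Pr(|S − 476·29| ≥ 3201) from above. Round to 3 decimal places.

With mean and variance of each term known, Chebyshev's inequality bounds the deviation of the sum (or sample mean).
Var(S) = n·Var(Z_i) = 476·127.35 = 60618.6.
Chebyshev: Pr(|S − 476·29| ≥ 3201) ≤ Var(S)/3201² = 60618.6/10246401 = 0.0059.

0.006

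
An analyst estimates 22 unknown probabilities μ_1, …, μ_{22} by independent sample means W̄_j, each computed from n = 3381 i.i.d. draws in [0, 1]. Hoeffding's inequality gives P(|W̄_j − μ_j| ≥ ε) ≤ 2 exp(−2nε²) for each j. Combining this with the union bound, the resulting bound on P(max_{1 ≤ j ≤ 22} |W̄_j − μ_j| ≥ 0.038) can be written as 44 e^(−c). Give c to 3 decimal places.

9.764

Union bound over the 22 events: P(max_{1 ≤ j ≤ 22} |W̄_j − μ_j| ≥ 0.038) ≤ 22·2·exp(−2nε²) = 44 exp(−2·3381·0.038²).
So c = 2·3381·0.038² = 9.7643.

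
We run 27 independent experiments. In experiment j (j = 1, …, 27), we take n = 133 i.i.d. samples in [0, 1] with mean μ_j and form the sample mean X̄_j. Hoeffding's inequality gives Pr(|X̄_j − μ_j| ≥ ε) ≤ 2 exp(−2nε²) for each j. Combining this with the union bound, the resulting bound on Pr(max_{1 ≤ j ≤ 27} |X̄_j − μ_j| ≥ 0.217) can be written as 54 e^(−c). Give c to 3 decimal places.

Union bound over the 27 events: Pr(max_{1 ≤ j ≤ 27} |X̄_j − μ_j| ≥ 0.217) ≤ 27·2·exp(−2nε²) = 54 exp(−2·133·0.217²).
So c = 2·133·0.217² = 12.5257.

12.526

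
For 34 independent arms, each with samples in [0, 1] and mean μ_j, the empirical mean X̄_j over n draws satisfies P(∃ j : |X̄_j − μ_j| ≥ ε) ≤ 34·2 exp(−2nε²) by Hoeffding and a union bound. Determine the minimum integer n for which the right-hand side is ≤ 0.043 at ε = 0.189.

Need 2·34·exp(−2nε²) ≤ 0.043, i.e. exp(−2nε²) ≤ 0.043/68.
So 2nε² ≥ ln(68/0.043) = 7.366063.
Hence n ≥ 7.366063/(2·0.189²) = 103.105.
The smallest integer n is 104.

104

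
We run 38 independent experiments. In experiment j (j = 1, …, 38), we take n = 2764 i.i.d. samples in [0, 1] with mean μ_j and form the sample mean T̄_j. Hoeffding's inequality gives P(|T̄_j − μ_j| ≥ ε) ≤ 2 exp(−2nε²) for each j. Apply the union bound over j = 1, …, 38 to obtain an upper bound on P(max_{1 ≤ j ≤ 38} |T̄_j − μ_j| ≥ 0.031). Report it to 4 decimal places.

0.3747

Per-experiment Hoeffding bound: 2·exp(−2·2764·0.031²) = 2·exp(−5.31241) = 0.0098601.
Union bound over 38 events: 38·0.0098601 = 0.37468.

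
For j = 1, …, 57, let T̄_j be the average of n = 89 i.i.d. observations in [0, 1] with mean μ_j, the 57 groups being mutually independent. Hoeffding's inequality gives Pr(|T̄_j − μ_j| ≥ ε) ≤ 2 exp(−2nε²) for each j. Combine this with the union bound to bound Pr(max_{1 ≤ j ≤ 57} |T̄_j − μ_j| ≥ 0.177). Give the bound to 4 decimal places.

0.4316

Per-experiment Hoeffding bound: 2·exp(−2·89·0.177²) = 2·exp(−5.57656) = 0.0075711.
Union bound over 57 events: 57·0.0075711 = 0.43155.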